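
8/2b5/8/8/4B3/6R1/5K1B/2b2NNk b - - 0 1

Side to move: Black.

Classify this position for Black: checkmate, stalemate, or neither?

checkmate

Black to move; black king on h1.
In check: yes, from the white bishop on e4.
King squares — g1: attacked by Kf2; g2: attacked by Kf2; h2: attacked by Nf1.
Legal moves for Black: none.
In check with no legal moves → checkmate.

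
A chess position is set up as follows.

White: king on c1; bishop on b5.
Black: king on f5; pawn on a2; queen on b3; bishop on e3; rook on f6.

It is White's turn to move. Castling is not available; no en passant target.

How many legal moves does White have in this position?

0

White to move; king on c1.
In check: yes, from the black bishop on e3.
Legal moves: none.
Count: 0.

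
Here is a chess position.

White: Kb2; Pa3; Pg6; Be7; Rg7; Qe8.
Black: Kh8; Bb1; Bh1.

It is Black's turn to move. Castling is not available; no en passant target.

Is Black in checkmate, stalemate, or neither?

Black to move; black king on h8.
In check: yes, from the white queen on e8.
Legal moves for Black: Kxg7.
Black is in check but has 1 legal move → neither.

neither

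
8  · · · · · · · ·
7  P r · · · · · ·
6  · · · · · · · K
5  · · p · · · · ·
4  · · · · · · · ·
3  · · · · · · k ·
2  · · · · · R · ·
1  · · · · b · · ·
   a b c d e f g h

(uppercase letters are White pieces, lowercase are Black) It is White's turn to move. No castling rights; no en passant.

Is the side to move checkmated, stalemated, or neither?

White to move; white king on h6.
In check: no.
Legal moves for White include: Kg6, Kh5, Kg5, Rf8, Rf7, Rf6, Rf5, Rf4, Rf3+, Rh2, Rg2+, Re2, Rd2, Rc2, Rb2, Ra2, Rf1, a8=Q, ... (list truncated; more exist).
White has legal moves and is not in check → neither.

neither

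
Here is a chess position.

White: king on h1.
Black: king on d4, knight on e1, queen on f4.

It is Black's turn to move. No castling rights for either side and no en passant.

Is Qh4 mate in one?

After Qh4: white king on h1; in check: yes, from the black queen on h4.
White has 1 legal reply: Kg1.
In check but a legal move exists → not checkmate.

no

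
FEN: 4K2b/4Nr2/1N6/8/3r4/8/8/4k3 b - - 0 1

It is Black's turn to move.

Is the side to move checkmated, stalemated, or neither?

neither

Black to move; black king on e1.
In check: no.
Legal moves for Black include: Bg7, Bf6, Be5, Rf8+, Rh7, Rg7, Rxe7+, Rf6, Rf5, Rff4, Rf3, Rf2, Rf1, Rd8+, Rd7, Rd6, Rd5, Rh4, ... (list truncated; more exist).
Black has legal moves and is not in check → neither.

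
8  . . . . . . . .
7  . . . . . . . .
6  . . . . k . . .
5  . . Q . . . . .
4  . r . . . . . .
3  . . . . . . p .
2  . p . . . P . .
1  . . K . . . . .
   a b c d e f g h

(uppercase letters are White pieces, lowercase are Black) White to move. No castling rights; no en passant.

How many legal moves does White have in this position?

4

White to move; king on c1.
In check: yes, from the black pawn on b2.
Legal moves: Kd2, Kc2, Kd1, Kb1.
Count: 4.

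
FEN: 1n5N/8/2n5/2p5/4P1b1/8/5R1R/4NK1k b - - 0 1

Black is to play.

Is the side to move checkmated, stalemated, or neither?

Black to move; black king on h1.
In check: yes, from the white rook on h2.
King squares — g1: attacked by Kf1; g2: attacked by Ne1; h2: attacked by Rf2.
Legal moves for Black: none.
In check with no legal moves → checkmate.

checkmate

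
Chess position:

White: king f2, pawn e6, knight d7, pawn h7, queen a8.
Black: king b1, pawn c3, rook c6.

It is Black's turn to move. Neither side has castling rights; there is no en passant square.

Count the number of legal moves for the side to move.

12

Black to move; king on b1.
In check: no.
Legal moves: Rc8, Rc7, Rxe6, Rd6, Rb6, Ra6, Rc5, Rc4, Kc2, Kb2, Kc1, c2.
Count: 12.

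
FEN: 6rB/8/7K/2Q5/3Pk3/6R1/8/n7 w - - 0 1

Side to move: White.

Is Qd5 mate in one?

After Qd5: black king on e4; in check: yes, from the white queen on d5.
Black has 2 legal replies: Kxd5, Kf4.
In check but a legal move exists → not checkmate.

no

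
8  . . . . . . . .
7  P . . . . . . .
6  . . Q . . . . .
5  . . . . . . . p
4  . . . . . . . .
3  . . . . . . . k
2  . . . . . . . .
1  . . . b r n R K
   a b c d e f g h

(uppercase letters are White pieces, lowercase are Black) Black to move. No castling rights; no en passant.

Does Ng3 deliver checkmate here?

yes

After Ng3: white king on h1; in check: yes, from the black knight on g3.
King squares — g1: own rook; g2: attacked by Kh3; h2: attacked by Kh3.
White has no legal moves → checkmate.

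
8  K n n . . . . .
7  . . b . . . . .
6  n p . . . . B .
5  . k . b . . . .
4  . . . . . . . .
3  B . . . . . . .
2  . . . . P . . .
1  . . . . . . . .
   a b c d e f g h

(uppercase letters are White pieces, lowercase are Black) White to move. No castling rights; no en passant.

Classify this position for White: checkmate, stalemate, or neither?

checkmate

White to move; white king on a8.
In check: yes, from the black bishop on d5.
King squares — a7: attacked by Nc8; b7: attacked by Bd5; b8: attacked by Na6.
Legal moves for White: none.
In check with no legal moves → checkmate.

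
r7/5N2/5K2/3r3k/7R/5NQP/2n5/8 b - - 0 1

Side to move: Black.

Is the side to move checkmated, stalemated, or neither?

Black to move; black king on h5.
In check: yes, from the white rook on h4.
King squares — g4: attacked by Qg3; h4: attacked by Nf3; g5: attacked by Nf3; g6: attacked by Qg3; h6: attacked by Rh4.
Legal moves for Black: none.
In check with no legal moves → checkmate.

checkmate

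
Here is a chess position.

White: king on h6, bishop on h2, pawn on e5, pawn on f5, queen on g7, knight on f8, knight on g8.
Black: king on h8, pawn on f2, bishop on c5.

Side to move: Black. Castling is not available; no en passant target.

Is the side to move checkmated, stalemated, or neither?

checkmate

Black to move; black king on h8.
In check: yes, from the white queen on g7.
King squares — g7: attacked by Kh6; h7: attacked by Kh6; g8: attacked by Qg7.
Legal moves for Black: none.
In check with no legal moves → checkmate.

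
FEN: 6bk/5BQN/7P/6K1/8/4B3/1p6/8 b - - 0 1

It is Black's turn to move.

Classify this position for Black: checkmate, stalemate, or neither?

checkmate

Black to move; black king on h8.
In check: yes, from the white queen on g7.
King squares — g7: attacked by Ph6; h7: attacked by Qg7; g8: own bishop.
Legal moves for Black: none.
In check with no legal moves → checkmate.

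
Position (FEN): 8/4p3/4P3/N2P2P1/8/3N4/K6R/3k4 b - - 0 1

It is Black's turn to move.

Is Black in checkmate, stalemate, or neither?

Black to move; black king on d1.
In check: no.
King squares — c1: attacked by Nd3; e1: attacked by Nd3; c2: attacked by Rh2; d2: attacked by Rh2; e2: attacked by Rh2.
Legal moves for Black: none.
Not in check and no legal moves → stalemate.

stalemate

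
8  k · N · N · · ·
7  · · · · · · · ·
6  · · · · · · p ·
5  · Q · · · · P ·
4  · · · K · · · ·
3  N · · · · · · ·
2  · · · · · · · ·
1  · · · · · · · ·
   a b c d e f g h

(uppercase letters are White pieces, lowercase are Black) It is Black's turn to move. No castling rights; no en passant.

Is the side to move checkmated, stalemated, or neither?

Black to move; black king on a8.
In check: no.
King squares — a7: attacked by Nc8; b7: attacked by Qb5; b8: attacked by Qb5.
Legal moves for Black: none.
Not in check and no legal moves → stalemate.

stalemate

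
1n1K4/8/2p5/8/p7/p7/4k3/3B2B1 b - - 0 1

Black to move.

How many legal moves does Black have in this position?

Black to move; king on e2.
In check: yes, from the white bishop on d1.
Legal moves: Kd3, Kd2, Kf1, Ke1, Kxd1.
Count: 5.

5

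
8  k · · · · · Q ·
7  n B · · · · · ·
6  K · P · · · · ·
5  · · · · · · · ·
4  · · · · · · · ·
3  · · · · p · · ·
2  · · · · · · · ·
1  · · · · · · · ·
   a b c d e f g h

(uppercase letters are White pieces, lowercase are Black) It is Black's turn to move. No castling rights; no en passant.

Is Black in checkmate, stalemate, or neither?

Black to move; black king on a8.
In check: yes, from the white bishop on b7 and the white queen on g8.
King squares — a7: own knight; b7: attacked by Ka6; b8: attacked by Qg8.
Legal moves for Black: none.
In check with no legal moves → checkmate.

checkmate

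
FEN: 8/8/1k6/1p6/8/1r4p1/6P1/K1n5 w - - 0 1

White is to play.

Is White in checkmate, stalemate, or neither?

White to move; white king on a1.
In check: no.
King squares — b1: attacked by Rb3; a2: attacked by Nc1; b2: attacked by Rb3.
Legal moves for White: none.
Not in check and no legal moves → stalemate.

stalemate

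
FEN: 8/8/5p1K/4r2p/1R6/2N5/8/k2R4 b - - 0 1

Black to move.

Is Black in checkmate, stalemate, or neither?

Black to move; black king on a1.
In check: yes, from the white rook on d1.
King squares — b1: attacked by Rd1; a2: attacked by Nc3; b2: attacked by Rb4.
Legal moves for Black: none.
In check with no legal moves → checkmate.

checkmate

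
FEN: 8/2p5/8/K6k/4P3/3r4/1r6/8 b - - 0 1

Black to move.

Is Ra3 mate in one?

After Ra3: white king on a5; in check: yes, from the black rook on a3.
King squares — a4: attacked by Ra3; b4: attacked by Rb2; b5: attacked by Rb2; a6: attacked by Ra3; b6: attacked by Rb2.
White has no legal moves → checkmate.

yes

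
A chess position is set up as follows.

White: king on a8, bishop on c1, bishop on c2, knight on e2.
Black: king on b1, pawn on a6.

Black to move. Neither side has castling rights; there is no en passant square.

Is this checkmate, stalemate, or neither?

neither

Black to move; black king on b1.
In check: yes, from the white bishop on c2.
Legal moves for Black: Kxc2, Ka2, Ka1.
Black is in check but has 3 legal moves → neither.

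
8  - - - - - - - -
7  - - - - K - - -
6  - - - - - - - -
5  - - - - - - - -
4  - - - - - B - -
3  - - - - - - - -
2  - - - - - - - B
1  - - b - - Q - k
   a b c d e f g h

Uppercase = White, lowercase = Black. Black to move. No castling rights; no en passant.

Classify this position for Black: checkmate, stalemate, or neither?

checkmate

Black to move; black king on h1.
In check: yes, from the white queen on f1.
King squares — g1: attacked by Qf1; g2: attacked by Qf1; h2: attacked by Bf4.
Legal moves for Black: none.
In check with no legal moves → checkmate.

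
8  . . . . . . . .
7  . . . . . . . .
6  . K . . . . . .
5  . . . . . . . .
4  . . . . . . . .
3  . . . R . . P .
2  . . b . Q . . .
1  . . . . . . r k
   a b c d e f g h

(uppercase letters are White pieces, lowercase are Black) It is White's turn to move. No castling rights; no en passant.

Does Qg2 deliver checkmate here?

After Qg2: black king on h1; in check: yes, from the white queen on g2.
Black has 2 legal replies: Kxg2, Rxg2.
In check but a legal move exists → not checkmate.

no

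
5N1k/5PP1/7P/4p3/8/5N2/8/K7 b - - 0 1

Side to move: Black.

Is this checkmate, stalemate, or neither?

checkmate

Black to move; black king on h8.
In check: yes, from the white pawn on g7.
King squares — g7: attacked by Ph6; h7: attacked by Nf8; g8: attacked by Pf7.
Legal moves for Black: none.
In check with no legal moves → checkmate.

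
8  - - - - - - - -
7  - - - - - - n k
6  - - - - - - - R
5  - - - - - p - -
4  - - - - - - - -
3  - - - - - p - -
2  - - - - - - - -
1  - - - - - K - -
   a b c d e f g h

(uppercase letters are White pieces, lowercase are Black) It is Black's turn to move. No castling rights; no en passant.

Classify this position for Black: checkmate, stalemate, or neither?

neither

Black to move; black king on h7.
In check: yes, from the white rook on h6.
Legal moves for Black: Kg8, Kxh6.
Black is in check but has 2 legal moves → neither.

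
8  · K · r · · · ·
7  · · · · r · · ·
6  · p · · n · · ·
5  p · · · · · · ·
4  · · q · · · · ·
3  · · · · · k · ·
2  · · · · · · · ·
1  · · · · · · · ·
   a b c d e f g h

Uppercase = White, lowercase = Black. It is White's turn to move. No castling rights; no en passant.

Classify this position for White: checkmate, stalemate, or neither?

White to move; white king on b8.
In check: yes, from the black rook on d8.
King squares — a7: attacked by Re7; b7: attacked by Re7; c7: attacked by Qc4; a8: attacked by Rd8; c8: attacked by Qc4.
Legal moves for White: none.
In check with no legal moves → checkmate.

checkmate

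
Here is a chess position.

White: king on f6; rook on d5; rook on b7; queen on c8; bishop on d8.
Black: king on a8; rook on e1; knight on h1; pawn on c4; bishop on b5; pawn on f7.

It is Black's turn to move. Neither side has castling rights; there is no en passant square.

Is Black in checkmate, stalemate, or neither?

Black to move; black king on a8.
In check: yes, from the white queen on c8.
King squares — a7: attacked by Rb7; b7: attacked by Qc8; b8: attacked by Rb7.
Legal moves for Black: none.
In check with no legal moves → checkmate.

checkmate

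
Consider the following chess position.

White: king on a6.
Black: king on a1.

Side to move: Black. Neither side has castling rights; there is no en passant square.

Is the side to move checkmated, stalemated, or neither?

neither

Black to move; black king on a1.
In check: no.
Legal moves for Black: Kb2, Ka2, Kb1.
Black has 3 legal moves and is not in check → neither.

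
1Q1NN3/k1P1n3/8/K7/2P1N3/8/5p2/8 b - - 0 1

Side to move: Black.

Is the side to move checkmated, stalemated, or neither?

checkmate

Black to move; black king on a7.
In check: yes, from the white queen on b8.
King squares — a6: attacked by Ka5; b6: attacked by Ka5; b7: attacked by Qb8; a8: attacked by Qb8; b8: attacked by Pc7.
Legal moves for Black: none.
In check with no legal moves → checkmate.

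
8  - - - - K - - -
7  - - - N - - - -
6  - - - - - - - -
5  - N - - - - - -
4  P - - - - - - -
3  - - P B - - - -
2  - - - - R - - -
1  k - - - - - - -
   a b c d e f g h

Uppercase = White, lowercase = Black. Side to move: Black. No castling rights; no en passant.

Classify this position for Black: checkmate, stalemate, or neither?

stalemate

Black to move; black king on a1.
In check: no.
King squares — b1: attacked by Bd3; a2: attacked by Re2; b2: attacked by Re2.
Legal moves for Black: none.
Not in check and no legal moves → stalemate.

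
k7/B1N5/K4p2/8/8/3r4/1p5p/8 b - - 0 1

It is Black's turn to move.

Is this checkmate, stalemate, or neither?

Black to move; black king on a8.
In check: yes, from the white knight on c7.
King squares — a7: attacked by Ka6; b7: attacked by Ka6; b8: attacked by Ba7.
Legal moves for Black: none.
In check with no legal moves → checkmate.

checkmate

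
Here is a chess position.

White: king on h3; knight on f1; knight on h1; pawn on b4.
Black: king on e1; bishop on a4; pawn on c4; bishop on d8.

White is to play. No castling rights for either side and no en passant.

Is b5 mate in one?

After b5: black king on e1; in check: no.
Black is not in check, so this cannot be checkmate.

no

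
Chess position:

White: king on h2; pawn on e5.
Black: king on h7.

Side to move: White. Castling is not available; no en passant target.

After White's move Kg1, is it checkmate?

no

After Kg1: black king on h7; in check: no.
Black is not in check, so this cannot be checkmate.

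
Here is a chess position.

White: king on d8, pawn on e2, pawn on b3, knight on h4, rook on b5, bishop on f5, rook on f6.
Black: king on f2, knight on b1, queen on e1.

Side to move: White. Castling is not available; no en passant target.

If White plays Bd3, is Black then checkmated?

no

After Bd3: black king on f2; in check: yes, from the white rook on f6.
Black has 3 legal replies: Kg3, Ke3, Kg1.
In check but a legal move exists → not checkmate.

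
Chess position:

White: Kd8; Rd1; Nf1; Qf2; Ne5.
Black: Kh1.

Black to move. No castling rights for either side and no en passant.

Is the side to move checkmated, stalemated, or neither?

stalemate

Black to move; black king on h1.
In check: no.
King squares — g1: attacked by Qf2; g2: attacked by Qf2; h2: attacked by Nf1.
Legal moves for Black: none.
Not in check and no legal moves → stalemate.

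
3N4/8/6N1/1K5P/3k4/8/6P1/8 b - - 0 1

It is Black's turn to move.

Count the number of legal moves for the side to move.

5

Black to move; king on d4.
In check: no.
Legal moves: Kd5, Ke4, Ke3, Kd3, Kc3.
Count: 5.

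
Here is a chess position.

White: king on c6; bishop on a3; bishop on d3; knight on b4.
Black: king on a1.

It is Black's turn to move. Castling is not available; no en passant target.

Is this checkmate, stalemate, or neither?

stalemate

Black to move; black king on a1.
In check: no.
King squares — b1: attacked by Bd3; a2: attacked by Nb4; b2: attacked by Ba3.
Legal moves for Black: none.
Not in check and no legal moves → stalemate.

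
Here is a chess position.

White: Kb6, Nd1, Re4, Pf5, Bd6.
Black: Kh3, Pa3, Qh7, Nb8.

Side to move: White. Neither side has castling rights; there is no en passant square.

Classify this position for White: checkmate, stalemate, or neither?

White to move; white king on b6.
In check: no.
Legal moves for White include: Bf8, Bxb8, Be7, Bc7, Be5, Bc5, Bf4, Bb4, Bg3, Bxa3, Bh2, Kc5, Kb5, Ka5, Re8, Re7, Re6, Re5, ... (list truncated; more exist).
White has legal moves and is not in check → neither.

neither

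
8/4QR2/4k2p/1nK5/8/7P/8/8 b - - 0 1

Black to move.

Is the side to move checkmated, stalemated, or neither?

checkmate

Black to move; black king on e6.
In check: yes, from the white queen on e7.
King squares — d5: attacked by Kc5; e5: attacked by Qe7; f5: attacked by Rf7; d6: attacked by Kc5; f6: attacked by Qe7; d7: attacked by Qe7; e7: attacked by Rf7; f7: attacked by Qe7.
Legal moves for Black: none.
In check with no legal moves → checkmate.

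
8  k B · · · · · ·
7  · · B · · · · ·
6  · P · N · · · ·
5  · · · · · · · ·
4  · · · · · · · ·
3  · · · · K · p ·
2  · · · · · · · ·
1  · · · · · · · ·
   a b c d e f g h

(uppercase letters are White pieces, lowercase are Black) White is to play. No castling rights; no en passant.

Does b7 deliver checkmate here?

After b7: black king on a8; in check: yes, from the white pawn on b7.
King squares — a7: attacked by Bb8; b7: attacked by Nd6; b8: attacked by Bc7.
Black has no legal moves → checkmate.

yes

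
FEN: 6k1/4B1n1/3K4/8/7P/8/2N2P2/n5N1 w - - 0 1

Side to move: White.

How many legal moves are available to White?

White to move; king on d6.
In check: no.
Legal moves: Bf8, Bd8, Bf6, Bg5, Kd7, Kc7, Kc6, Ke5, Kd5, Kc5, Nd4, Nb4, Ne3, Na3, Ne1, Nxa1, Nh3, Nf3, Ne2, h5, f3, f4.
Count: 22.

22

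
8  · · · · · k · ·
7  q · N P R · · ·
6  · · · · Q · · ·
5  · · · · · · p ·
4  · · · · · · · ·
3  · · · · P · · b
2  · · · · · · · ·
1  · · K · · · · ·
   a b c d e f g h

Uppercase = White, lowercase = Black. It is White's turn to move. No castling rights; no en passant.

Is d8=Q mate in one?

yes

After d8=Q: black king on f8; in check: yes, from the white queen on d8.
King squares — e7: attacked by Qe6; f7: attacked by Qe6; g7: attacked by Re7; e8: attacked by Nc7; g8: attacked by Qe6.
Black has no legal moves → checkmate.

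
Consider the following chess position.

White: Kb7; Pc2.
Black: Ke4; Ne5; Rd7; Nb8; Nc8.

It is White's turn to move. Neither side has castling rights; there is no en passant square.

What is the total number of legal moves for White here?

White to move; king on b7.
In check: yes, from the black rook on d7.
Legal moves: Kxc8, Kxb8, Ka8.
Count: 3.

3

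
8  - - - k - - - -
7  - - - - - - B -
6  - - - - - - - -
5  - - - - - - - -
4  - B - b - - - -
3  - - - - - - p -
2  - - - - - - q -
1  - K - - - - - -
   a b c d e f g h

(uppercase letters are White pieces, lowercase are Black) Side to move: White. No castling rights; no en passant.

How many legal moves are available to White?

White to move; king on b1.
In check: no.
Legal moves: Bh8, Bgf8, Bh6, Bf6+, Be5, Bxd4, Bbf8, Be7+, Bd6, Bc5, Ba5+, Bc3, Ba3, Bd2, Be1, Kc1.
Count: 16.

16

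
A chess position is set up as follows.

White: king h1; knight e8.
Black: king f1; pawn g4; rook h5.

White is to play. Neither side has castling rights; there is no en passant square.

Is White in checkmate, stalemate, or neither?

White to move; white king on h1.
In check: yes, from the black rook on h5.
King squares — g1: attacked by Kf1; g2: attacked by Kf1; h2: attacked by Rh5.
Legal moves for White: none.
In check with no legal moves → checkmate.

checkmate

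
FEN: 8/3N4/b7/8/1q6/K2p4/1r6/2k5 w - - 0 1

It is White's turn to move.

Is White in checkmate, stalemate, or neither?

White to move; white king on a3.
In check: yes, from the black queen on b4.
King squares — a2: attacked by Rb2; b2: attacked by Kc1; b3: attacked by Rb2; a4: attacked by Qb4; b4: attacked by Rb2.
Legal moves for White: none.
In check with no legal moves → checkmate.

checkmate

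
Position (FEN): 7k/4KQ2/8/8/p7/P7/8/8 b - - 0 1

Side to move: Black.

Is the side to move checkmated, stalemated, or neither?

stalemate

Black to move; black king on h8.
In check: no.
King squares — g7: attacked by Qf7; h7: attacked by Qf7; g8: attacked by Qf7.
Legal moves for Black: none.
Not in check and no legal moves → stalemate.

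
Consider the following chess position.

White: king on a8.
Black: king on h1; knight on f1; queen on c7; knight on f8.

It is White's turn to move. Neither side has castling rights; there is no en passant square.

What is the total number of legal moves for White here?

0

White to move; king on a8.
In check: no.
Legal moves: none.
Count: 0.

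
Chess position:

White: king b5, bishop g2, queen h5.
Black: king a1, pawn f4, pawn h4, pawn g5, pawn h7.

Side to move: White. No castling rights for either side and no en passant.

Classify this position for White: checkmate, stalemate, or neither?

White to move; white king on b5.
In check: no.
Legal moves for White include: Qe8, Qxh7, Qf7, Qh6, Qg6, Qxg5, Qxh4, Qg4, Qf3, Qe2, Qd1+, Kc6, Kb6, Ka6, Kc5, Ka5, Kc4, Kb4, ... (list truncated; more exist).
White has legal moves and is not in check → neither.

neither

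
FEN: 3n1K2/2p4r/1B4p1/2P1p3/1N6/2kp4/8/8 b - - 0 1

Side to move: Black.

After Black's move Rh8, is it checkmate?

After Rh8: white king on f8; in check: yes, from the black rook on h8.
White has 2 legal replies: Kg7, Ke7.
In check but a legal move exists → not checkmate.

no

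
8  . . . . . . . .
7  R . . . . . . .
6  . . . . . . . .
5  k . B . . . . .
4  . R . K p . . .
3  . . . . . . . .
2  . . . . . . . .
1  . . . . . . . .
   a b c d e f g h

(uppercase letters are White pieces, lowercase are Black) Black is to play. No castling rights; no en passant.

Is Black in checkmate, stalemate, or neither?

Black to move; black king on a5.
In check: yes, from the white rook on a7.
King squares — a4: attacked by Rb4; b4: attacked by Bc5; b5: attacked by Rb4; a6: attacked by Ra7; b6: attacked by Rb4.
Legal moves for Black: none.
In check with no legal moves → checkmate.

checkmate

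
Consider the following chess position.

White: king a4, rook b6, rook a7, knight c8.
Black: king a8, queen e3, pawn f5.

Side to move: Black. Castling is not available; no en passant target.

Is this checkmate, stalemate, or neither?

checkmate

Black to move; black king on a8.
In check: yes, from the white rook on a7.
King squares — a7: attacked by Nc8; b7: attacked by Rb6; b8: attacked by Rb6.
Legal moves for Black: none.
In check with no legal moves → checkmate.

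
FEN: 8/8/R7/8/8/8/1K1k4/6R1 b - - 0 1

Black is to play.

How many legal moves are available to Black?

Black to move; king on d2.
In check: no.
Legal moves: Ke3, Kd3, Ke2.
Count: 3.

3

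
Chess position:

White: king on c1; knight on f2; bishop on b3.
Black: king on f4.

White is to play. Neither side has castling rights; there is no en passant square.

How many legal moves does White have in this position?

20

White to move; king on c1.
In check: no.
Legal moves: Bg8, Bf7, Be6, Bd5, Bc4, Ba4, Bc2, Ba2, Bd1, Ng4, Ne4, Nh3+, Nd3+, Nh1, Nd1, Kd2, Kc2, Kb2, Kd1, Kb1.
Count: 20.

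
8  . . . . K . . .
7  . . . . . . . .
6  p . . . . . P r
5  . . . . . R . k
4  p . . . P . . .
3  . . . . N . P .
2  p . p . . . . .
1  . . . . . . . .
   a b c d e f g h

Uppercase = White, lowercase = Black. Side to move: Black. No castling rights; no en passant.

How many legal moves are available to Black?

Black to move; king on h5.
In check: yes, from the white rook on f5.
Legal moves: Kxg6.
Count: 1.

1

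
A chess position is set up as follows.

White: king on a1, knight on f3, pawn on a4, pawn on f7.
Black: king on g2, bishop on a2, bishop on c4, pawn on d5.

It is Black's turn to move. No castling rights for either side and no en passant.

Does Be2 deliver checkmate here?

After Be2: white king on a1; in check: no.
White is not in check, so this cannot be checkmate.

no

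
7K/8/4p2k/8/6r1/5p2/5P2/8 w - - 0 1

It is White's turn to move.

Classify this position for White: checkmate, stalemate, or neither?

stalemate

White to move; white king on h8.
In check: no.
King squares — g7: attacked by Rg4; h7: attacked by Kh6; g8: attacked by Rg4.
Legal moves for White: none.
Not in check and no legal moves → stalemate.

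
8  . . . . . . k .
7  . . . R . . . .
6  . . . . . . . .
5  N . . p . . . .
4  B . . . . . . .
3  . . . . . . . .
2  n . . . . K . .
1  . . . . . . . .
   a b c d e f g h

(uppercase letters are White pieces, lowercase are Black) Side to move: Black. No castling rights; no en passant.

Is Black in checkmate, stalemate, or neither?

Black to move; black king on g8.
In check: no.
Legal moves for Black: Kh8, Kf8, Nb4, Nc3, Nc1, d4.
Black has 6 legal moves and is not in check → neither.

neither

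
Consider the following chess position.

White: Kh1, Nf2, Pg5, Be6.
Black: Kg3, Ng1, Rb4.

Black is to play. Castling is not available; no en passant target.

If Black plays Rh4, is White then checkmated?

no

After Rh4: white king on h1; in check: yes, from the black rook on h4.
White has 3 legal replies: Kxg1, Bh3, Nh3.
In check but a legal move exists → not checkmate.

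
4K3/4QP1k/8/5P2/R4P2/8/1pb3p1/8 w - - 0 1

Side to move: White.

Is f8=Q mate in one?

After f8=Q: black king on h7; in check: yes, from the white queen on e7.
King squares — g6: attacked by Pf5; h6: attacked by Qf8; g7: attacked by Qe7; g8: attacked by Qf8; h8: attacked by Qf8.
Black has no legal moves → checkmate.

yes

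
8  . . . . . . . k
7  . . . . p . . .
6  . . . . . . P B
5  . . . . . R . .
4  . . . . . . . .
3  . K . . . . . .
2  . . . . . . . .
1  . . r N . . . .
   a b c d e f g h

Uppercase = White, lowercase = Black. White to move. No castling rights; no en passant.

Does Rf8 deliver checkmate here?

After Rf8: black king on h8; in check: yes, from the white rook on f8.
King squares — g7: attacked by Bh6; h7: attacked by Pg6; g8: attacked by Rf8.
Black has no legal moves → checkmate.

yes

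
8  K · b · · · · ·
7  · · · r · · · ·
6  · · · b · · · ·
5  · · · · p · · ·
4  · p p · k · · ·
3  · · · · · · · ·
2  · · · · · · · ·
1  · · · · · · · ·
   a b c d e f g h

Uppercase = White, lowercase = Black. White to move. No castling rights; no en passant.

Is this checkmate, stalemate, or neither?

White to move; white king on a8.
In check: no.
King squares — a7: attacked by Rd7; b7: attacked by Rd7; b8: attacked by Bd6.
Legal moves for White: none.
Not in check and no legal moves → stalemate.

stalemate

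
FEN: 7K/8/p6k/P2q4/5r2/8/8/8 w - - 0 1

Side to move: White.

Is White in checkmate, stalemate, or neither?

White to move; white king on h8.
In check: no.
King squares — g7: attacked by Kh6; h7: attacked by Kh6; g8: attacked by Qd5.
Legal moves for White: none.
Not in check and no legal moves → stalemate.

stalemate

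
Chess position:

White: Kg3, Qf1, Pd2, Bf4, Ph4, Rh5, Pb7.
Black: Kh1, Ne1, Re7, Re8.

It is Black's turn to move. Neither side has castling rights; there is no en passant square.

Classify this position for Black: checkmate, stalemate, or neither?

checkmate

Black to move; black king on h1.
In check: yes, from the white queen on f1.
King squares — g1: attacked by Qf1; g2: attacked by Qf1; h2: attacked by Kg3.
Legal moves for Black: none.
In check with no legal moves → checkmate.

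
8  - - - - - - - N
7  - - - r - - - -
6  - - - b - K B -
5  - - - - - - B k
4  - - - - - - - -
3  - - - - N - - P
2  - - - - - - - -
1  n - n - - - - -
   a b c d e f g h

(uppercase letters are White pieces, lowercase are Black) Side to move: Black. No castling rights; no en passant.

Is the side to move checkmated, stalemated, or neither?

Black to move; black king on h5.
In check: yes, from the white bishop on g6.
King squares — g4: attacked by Ne3; h4: attacked by Bg5; g5: attacked by Kf6; g6: attacked by Kf6; h6: attacked by Bg5.
Legal moves for Black: none.
In check with no legal moves → checkmate.

checkmate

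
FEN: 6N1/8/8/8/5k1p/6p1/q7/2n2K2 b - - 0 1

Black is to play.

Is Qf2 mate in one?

yes

After Qf2: white king on f1; in check: yes, from the black queen on f2.
King squares — e1: attacked by Qf2; g1: attacked by Qf2; e2: attacked by Nc1; f2: attacked by Pg3; g2: attacked by Qf2.
White has no legal moves → checkmate.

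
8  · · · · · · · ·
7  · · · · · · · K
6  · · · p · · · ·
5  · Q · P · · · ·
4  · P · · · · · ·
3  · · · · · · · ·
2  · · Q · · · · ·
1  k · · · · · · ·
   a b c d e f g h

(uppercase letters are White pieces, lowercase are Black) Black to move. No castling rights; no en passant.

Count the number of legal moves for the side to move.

0

Black to move; king on a1.
In check: no.
Legal moves: none.
Count: 0.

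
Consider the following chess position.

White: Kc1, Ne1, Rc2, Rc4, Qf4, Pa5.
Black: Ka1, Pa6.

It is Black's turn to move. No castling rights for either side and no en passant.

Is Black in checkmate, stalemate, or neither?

Black to move; black king on a1.
In check: no.
King squares — b1: attacked by Kc1; a2: attacked by Rc2; b2: attacked by Kc1.
Legal moves for Black: none.
Not in check and no legal moves → stalemate.

stalemate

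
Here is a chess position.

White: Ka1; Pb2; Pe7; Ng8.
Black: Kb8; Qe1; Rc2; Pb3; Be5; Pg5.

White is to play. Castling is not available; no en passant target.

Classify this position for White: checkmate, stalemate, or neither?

White to move; white king on a1.
In check: yes, from the black queen on e1.
King squares — b1: attacked by Qe1; a2: attacked by Pb3; b2: own pawn.
Legal moves for White: none.
In check with no legal moves → checkmate.

checkmate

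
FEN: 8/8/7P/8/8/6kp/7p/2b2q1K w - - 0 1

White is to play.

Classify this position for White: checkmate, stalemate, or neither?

White to move; white king on h1.
In check: yes, from the black queen on f1.
King squares — g1: attacked by Qf1; g2: attacked by Qf1; h2: attacked by Kg3.
Legal moves for White: none.
In check with no legal moves → checkmate.

checkmate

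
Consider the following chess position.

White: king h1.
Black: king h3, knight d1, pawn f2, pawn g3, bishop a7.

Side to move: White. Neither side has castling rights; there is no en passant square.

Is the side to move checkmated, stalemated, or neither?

White to move; white king on h1.
In check: no.
King squares — g1: attacked by Pf2; g2: attacked by Kh3; h2: attacked by Pg3.
Legal moves for White: none.
Not in check and no legal moves → stalemate.

stalemate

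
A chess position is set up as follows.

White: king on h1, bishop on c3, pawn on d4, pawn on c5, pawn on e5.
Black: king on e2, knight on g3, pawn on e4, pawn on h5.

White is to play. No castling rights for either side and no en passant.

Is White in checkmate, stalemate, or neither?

White to move; white king on h1.
In check: yes, from the black knight on g3.
Legal moves for White: Kh2, Kg2, Kg1.
White is in check but has 3 legal moves → neither.

neither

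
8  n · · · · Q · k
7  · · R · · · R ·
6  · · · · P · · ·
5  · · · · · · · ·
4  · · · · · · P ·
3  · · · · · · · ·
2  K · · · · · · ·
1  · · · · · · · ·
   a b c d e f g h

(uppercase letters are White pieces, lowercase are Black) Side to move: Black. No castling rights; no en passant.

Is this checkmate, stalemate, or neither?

checkmate

Black to move; black king on h8.
In check: yes, from the white queen on f8.
King squares — g7: attacked by Rc7; h7: attacked by Rg7; g8: attacked by Rg7.
Legal moves for Black: none.
In check with no legal moves → checkmate.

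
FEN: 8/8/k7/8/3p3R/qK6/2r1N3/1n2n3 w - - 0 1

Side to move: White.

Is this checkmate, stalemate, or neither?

White to move; white king on b3.
In check: yes, from the black queen on a3.
King squares — a2: attacked by Rc2; b2: attacked by Rc2; c2: attacked by Ne1; a3: attacked by Nb1; c3: attacked by Nb1; a4: attacked by Qa3; b4: attacked by Qa3; c4: attacked by Rc2.
Legal moves for White: none.
In check with no legal moves → checkmate.

checkmate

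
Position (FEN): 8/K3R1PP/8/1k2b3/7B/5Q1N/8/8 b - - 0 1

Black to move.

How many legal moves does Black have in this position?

Black to move; king on b5.
In check: no.
Legal moves: Bb8+, Bxg7, Bc7, Bf6, Bd6, Bf4, Bd4+, Bg3, Bc3, Bh2, Bb2, Ba1, Kc5, Ka5, Kc4, Kb4, Ka4.
Count: 17.

17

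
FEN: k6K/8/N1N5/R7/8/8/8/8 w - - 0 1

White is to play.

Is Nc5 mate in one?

yes

After Nc5: black king on a8; in check: yes, from the white rook on a5.
King squares — a7: attacked by Ra5; b7: attacked by Nc5; b8: attacked by Nc6.
Black has no legal moves → checkmate.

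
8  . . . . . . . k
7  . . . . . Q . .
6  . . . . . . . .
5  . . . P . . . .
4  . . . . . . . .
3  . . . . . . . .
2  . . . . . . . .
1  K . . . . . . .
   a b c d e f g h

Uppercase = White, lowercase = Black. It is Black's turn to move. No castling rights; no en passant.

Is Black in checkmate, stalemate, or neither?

Black to move; black king on h8.
In check: no.
King squares — g7: attacked by Qf7; h7: attacked by Qf7; g8: attacked by Qf7.
Legal moves for Black: none.
Not in check and no legal moves → stalemate.

stalemate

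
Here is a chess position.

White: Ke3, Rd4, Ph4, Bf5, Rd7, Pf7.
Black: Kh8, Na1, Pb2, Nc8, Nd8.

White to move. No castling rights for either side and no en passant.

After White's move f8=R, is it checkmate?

After f8=R: black king on h8; in check: yes, from the white rook on f8.
King squares — g7: attacked by Rd7; h7: attacked by Bf5; g8: attacked by Rf8.
Black has no legal moves → checkmate.

yes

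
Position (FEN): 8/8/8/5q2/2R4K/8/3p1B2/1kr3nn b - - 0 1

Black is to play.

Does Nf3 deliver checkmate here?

After Nf3: white king on h4; in check: yes, from the black knight on f3.
King squares — g3: attacked by Nh1; h3: attacked by Qf5; g4: attacked by Qf5; g5: attacked by Nf3; h5: attacked by Qf5.
White has no legal moves → checkmate.

yes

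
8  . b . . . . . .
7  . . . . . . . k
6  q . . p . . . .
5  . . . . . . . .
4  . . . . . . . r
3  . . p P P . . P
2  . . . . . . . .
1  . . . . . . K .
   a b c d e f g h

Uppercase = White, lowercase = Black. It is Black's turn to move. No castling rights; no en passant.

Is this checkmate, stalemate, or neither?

neither

Black to move; black king on h7.
In check: no.
Legal moves for Black include: Bc7, Ba7, Kh8, Kg8, Kg7, Kh6, Kg6, Qc8, Qa8, Qb7, Qa7, Qc6, Qb6, Qb5, Qa5, Qc4, Qa4, Qxd3, ... (list truncated; more exist).
Black has legal moves and is not in check → neither.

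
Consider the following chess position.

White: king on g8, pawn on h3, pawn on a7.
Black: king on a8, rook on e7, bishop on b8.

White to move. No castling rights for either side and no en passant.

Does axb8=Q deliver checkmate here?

After axb8=Q: black king on a8; in check: yes, from the white queen on b8.
Black has 1 legal reply: Kxb8.
In check but a legal move exists → not checkmate.

no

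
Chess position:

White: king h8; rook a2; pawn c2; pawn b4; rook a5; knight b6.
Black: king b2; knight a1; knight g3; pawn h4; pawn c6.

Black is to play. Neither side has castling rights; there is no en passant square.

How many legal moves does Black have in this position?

Black to move; king on b2.
In check: yes, from the white rook on a2.
Legal moves: Kc3, Kc1, Kb1.
Count: 3.

3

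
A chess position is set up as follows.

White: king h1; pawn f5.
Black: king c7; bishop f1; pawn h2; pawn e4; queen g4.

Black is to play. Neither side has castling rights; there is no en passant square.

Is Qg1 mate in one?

After Qg1: white king on h1; in check: yes, from the black queen on g1.
King squares — g1: attacked by Ph2; g2: attacked by Bf1; h2: attacked by Qg1.
White has no legal moves → checkmate.

yes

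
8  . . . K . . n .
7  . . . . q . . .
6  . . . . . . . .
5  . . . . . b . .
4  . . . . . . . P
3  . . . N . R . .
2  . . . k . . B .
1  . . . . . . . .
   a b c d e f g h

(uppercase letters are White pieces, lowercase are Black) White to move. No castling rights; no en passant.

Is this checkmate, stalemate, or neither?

White to move; white king on d8.
In check: yes, from the black queen on e7.
King squares — c7: attacked by Qe7; d7: attacked by Bf5; e7: attacked by Ng8; c8: attacked by Bf5; e8: attacked by Qe7.
Legal moves for White: none.
In check with no legal moves → checkmate.

checkmate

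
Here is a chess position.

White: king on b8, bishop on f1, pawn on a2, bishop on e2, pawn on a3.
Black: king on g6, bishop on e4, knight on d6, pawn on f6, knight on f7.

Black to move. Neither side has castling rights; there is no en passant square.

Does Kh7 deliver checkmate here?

After Kh7: white king on b8; in check: no.
White is not in check, so this cannot be checkmate.

no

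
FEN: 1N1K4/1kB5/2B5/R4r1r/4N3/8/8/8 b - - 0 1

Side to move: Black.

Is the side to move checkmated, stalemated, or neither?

checkmate

Black to move; black king on b7.
In check: yes, from the white bishop on c6.
King squares — a6: attacked by Ra5; b6: attacked by Bc7; c6: attacked by Nb8; a7: attacked by Ra5; c7: attacked by Kd8; a8: attacked by Ra5; b8: attacked by Bc7; c8: attacked by Kd8.
Legal moves for Black: none.
In check with no legal moves → checkmate.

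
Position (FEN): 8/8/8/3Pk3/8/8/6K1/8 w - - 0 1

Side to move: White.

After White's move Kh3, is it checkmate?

no

After Kh3: black king on e5; in check: no.
Black is not in check, so this cannot be checkmate.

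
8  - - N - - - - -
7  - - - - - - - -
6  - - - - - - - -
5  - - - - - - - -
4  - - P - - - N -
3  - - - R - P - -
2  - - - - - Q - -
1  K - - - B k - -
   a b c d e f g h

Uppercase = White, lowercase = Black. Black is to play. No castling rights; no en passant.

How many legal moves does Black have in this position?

0

Black to move; king on f1.
In check: yes, from the white queen on f2.
Legal moves: none.
Count: 0.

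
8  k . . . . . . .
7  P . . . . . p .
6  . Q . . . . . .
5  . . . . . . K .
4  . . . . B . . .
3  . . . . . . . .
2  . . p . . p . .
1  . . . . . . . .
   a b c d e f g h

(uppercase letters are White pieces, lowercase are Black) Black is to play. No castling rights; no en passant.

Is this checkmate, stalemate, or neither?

checkmate

Black to move; black king on a8.
In check: yes, from the white bishop on e4.
King squares — a7: attacked by Qb6; b7: attacked by Be4; b8: attacked by Qb6.
Legal moves for Black: none.
In check with no legal moves → checkmate.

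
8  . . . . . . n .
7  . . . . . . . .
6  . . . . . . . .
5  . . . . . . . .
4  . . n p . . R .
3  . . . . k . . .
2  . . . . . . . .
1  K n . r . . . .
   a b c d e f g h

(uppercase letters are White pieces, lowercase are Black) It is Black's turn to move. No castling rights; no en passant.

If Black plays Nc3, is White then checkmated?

yes

After Nc3: white king on a1; in check: yes, from the black rook on d1.
King squares — b1: attacked by Rd1; a2: attacked by Nc3; b2: attacked by Nc4.
White has no legal moves → checkmate.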